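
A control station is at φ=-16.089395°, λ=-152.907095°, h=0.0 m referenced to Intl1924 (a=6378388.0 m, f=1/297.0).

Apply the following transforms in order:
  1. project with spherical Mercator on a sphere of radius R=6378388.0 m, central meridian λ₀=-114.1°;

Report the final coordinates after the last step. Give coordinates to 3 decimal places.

start: φ=-16.089395°, λ=-152.907095°, h=0.000 m
→ merc (R=6378388.0, λ₀=-114.1°): E=-4320156.0598, N=-1815148.9579

E=-4320156.060 m, N=-1815148.958 m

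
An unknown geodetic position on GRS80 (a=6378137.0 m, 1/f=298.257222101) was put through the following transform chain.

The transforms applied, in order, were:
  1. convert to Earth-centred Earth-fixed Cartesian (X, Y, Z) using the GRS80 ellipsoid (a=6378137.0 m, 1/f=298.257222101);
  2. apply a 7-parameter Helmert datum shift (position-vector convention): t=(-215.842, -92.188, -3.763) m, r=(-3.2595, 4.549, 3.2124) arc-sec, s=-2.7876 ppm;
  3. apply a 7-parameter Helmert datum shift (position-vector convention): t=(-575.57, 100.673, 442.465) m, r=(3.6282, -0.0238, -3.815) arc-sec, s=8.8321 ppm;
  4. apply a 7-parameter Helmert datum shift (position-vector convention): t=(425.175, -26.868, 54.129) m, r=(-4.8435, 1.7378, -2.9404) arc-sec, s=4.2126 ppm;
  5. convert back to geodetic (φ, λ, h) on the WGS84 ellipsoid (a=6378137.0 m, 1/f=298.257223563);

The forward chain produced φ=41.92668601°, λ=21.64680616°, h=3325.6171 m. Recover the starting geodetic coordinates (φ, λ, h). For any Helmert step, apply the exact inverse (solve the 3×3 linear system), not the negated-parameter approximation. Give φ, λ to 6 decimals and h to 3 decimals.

start: φ=41.926686°, λ=21.646806°, h=3325.617 m
→ ECEF (a=6378137.000, f=1/298.257223563): X=4419579.7201, Y=1754013.1712, Z=4241770.9028
→ Helmert⁻¹: X=4419075.1876, Y=1753996.0409, Z=4241777.3236
→ Helmert⁻¹: X=4419579.7705, Y=1754036.2244, Z=4241266.0356
→ Helmert⁻¹: X=4419741.7095, Y=1753997.4436, Z=4241406.8129
→ geod (Bowring, a=6378137.000): φ=41.92337800°, λ=21.64591000°, h=3190.0550 m

φ=41.923378°, λ=21.645910°, h=3190.055 m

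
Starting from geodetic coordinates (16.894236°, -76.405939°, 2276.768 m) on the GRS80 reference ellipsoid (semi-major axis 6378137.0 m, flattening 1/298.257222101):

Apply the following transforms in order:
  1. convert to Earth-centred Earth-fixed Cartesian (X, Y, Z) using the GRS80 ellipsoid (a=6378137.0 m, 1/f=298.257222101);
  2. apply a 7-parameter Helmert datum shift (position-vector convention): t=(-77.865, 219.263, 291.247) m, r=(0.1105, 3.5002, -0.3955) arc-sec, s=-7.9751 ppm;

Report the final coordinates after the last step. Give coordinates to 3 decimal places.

start: φ=16.894236°, λ=-76.405939°, h=2276.768 m
→ ECEF (a=6378137.000, f=1/298.257222101): X=1435345.6600, Y=-5935699.8382, Z=1842298.5781
→ Helmert 7p (PV): X=1435276.2293, Y=-5935436.9765, Z=1842547.5960

X=1435276.229 m, Y=-5935436.976 m, Z=1842547.596 m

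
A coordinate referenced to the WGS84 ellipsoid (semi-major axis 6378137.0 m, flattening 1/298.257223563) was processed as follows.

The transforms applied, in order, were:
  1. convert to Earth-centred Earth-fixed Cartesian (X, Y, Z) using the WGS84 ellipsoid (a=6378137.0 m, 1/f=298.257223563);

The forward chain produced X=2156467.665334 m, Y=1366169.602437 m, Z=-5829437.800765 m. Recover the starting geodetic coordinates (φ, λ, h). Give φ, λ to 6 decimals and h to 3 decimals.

start: X=2156467.6653, Y=1366169.6024, Z=-5829437.8008 m
→ geod (Bowring, a=6378137.000): φ=-66.49168700°, λ=32.35515600°, h=3712.8260 m

φ=-66.491687°, λ=32.355156°, h=3712.826 m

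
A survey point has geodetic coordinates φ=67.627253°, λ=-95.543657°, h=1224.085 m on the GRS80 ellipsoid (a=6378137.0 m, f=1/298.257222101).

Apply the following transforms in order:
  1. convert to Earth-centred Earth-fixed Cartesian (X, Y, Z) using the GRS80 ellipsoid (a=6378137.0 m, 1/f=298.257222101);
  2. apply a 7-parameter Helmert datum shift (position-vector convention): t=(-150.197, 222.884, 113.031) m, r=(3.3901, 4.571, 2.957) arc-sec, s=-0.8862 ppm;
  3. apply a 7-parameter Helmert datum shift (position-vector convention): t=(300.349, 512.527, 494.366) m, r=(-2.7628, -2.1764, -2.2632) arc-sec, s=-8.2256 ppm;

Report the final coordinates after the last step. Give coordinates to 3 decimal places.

X=-235017.810 m, Y=-2423030.176 m, Z=5877075.125 m

start: φ=67.627253°, λ=-95.543657°, h=1224.085 m
→ ECEF (a=6378137.000, f=1/298.257222101): X=-235246.4820, Y=-2423769.0080, Z=5876525.9160
→ Helmert 7p (PV): X=-235231.4949, Y=-2423643.9331, Z=5876599.1162
→ Helmert 7p (PV): X=-235017.8101, Y=-2423030.1761, Z=5877075.1247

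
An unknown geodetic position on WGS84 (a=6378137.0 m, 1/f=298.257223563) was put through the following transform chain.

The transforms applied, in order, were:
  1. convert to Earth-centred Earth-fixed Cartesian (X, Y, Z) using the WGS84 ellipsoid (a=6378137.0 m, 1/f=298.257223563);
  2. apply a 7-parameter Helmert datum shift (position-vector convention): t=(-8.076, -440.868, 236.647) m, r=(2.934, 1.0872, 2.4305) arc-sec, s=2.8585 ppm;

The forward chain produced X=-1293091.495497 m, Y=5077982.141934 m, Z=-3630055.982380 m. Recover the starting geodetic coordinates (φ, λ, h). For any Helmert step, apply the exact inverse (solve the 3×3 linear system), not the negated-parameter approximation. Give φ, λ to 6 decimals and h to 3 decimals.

φ=-34.893121°, λ=104.284531°, h=3869.454 m

start: X=-1293091.4955, Y=5077982.1419, Z=-3630055.9824 m
→ Helmert⁻¹: X=-1293000.7475, Y=5078372.0894, Z=-3630361.3045
→ geod (Bowring, a=6378137.000): φ=-34.89312100°, λ=104.28453100°, h=3869.4540 m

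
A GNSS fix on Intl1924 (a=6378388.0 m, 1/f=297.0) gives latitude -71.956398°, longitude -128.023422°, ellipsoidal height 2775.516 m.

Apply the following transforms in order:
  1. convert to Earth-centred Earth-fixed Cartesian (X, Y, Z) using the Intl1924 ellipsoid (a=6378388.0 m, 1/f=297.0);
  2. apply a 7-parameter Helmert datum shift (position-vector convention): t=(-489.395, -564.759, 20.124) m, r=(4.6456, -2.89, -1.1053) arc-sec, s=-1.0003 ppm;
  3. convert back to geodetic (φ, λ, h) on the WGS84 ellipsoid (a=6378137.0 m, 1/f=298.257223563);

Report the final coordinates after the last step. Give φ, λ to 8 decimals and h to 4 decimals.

φ=-71.95100520°, λ=-128.02531183°, h=3149.9810 m

start: φ=-71.956398°, λ=-128.023422°, h=2775.516 m
→ ECEF (a=6378388.000, f=1/297.0): X=-1221210.1793, Y=-1561761.3721, Z=-6044963.4748
→ Helmert 7p (PV): X=-1221622.0251, Y=-1562181.8773, Z=-6044989.5893
→ geod (Bowring, a=6378137.000): φ=-71.95100520°, λ=-128.02531183°, h=3149.9810 m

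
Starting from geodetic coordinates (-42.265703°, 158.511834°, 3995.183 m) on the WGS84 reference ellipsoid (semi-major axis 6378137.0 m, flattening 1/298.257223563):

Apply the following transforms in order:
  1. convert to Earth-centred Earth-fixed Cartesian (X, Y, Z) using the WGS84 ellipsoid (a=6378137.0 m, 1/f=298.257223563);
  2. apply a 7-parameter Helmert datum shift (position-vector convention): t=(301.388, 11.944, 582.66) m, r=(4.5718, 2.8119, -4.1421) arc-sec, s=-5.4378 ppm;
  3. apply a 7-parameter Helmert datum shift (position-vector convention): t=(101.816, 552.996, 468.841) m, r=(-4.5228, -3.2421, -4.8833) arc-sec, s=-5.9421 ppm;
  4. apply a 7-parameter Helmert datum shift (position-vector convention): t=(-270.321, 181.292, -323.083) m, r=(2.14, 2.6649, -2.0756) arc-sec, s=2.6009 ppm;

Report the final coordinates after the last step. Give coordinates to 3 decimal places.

X=-4401160.221 m, Y=1733712.362 m, Z=-4269345.601 m

start: φ=-42.265703°, λ=158.511834°, h=3995.183 m
→ ECEF (a=6378137.000, f=1/298.257223563): X=-4401378.7465, Y=1732699.1537, Z=-4270177.5807
→ Helmert 7p (PV): X=-4401076.8425, Y=1732884.7080, Z=-4269473.2944
→ Helmert 7p (PV): X=-4400840.7415, Y=1733437.9847, Z=-4269086.2571
→ Helmert 7p (PV): X=-4401160.2212, Y=1733712.3620, Z=-4269345.6010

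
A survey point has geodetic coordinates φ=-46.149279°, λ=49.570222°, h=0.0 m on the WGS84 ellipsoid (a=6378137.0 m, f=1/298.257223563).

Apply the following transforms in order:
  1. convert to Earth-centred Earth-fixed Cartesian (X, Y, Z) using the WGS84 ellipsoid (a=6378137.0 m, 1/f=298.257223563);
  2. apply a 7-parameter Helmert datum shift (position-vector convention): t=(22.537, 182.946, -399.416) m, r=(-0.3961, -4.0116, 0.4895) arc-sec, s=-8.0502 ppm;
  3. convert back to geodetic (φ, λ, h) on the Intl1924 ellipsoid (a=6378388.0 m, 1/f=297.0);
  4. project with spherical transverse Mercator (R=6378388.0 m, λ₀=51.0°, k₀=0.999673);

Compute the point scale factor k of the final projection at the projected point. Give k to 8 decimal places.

0.99982228

start: φ=-46.149279°, λ=49.570222°, h=0.000 m
→ ECEF (a=6378137.000, f=1/298.257223563): X=2870569.5314, Y=3369358.3057, Z=-4576758.2891
→ Helmert 7p (PV): X=2870649.9754, Y=3369512.1510, Z=-4577071.5029
→ geod (Bowring, a=6378388.000): φ=-46.15095425°, λ=49.57072081°, h=139.5876 m
→ into tm (λ₀=51.0°): φ=-46.15095425°, λ−λ₀=-1.42927919°
scale k = 0.99982228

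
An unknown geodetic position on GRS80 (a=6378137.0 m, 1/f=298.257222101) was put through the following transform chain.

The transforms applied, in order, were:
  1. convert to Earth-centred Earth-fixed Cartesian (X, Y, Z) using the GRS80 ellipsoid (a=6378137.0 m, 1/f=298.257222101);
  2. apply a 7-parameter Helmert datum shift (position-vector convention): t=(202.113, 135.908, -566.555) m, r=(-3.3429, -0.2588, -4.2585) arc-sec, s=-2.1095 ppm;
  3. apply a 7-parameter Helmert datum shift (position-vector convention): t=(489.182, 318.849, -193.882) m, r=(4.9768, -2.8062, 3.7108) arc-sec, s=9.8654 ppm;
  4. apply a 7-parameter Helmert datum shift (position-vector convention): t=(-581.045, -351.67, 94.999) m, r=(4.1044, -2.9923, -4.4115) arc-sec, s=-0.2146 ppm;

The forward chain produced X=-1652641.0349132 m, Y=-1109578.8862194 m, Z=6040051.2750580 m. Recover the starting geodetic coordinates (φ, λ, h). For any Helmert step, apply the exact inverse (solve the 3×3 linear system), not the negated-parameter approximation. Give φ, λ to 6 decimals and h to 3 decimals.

start: X=-1652641.0349, Y=-1109578.8862, Z=6040051.2751 m
→ Helmert⁻¹: X=-1651948.9998, Y=-1109142.5972, Z=6040003.6077
→ Helmert⁻¹: X=-1652359.6606, Y=-1109275.0355, Z=6040187.1462
→ Helmert⁻¹: X=-1652534.7729, Y=-1109545.3031, Z=6040750.5354
→ geod (Bowring, a=6378137.000): φ=71.87665900°, λ=-146.12178900°, h=1400.8700 m

φ=71.876659°, λ=-146.121789°, h=1400.870 m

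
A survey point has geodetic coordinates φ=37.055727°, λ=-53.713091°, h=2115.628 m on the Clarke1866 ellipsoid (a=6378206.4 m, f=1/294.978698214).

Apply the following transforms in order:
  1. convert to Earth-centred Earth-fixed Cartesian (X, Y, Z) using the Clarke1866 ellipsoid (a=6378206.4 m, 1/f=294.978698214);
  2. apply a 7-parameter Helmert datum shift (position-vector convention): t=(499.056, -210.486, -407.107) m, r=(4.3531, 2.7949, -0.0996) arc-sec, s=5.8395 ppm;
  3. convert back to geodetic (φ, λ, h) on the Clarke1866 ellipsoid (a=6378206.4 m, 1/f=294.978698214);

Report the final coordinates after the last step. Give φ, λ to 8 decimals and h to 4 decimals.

start: φ=37.055727°, λ=-53.713091°, h=2115.628 m
→ ECEF (a=6378206.400, f=1/294.978698214): X=3017192.6152, Y=-4109377.5675, Z=3823412.7838
→ Helmert 7p (PV): X=3017759.1136, Y=-4109694.1985, Z=3822900.3937
→ geod (Bowring, a=6378206.400): φ=37.04883839°, λ=-53.71006542°, h=2278.1620 m

φ=37.04883839°, λ=-53.71006542°, h=2278.1620 m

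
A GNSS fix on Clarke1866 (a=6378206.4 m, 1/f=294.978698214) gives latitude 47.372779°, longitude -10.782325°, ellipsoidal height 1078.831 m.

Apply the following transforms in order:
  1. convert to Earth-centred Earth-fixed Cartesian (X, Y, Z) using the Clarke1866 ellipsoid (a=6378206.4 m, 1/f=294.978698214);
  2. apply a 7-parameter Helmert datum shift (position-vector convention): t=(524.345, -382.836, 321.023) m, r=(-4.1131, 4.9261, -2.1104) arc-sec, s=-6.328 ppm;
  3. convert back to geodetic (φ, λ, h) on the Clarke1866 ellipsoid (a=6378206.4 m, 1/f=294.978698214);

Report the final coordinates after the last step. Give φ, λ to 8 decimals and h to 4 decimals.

φ=47.36972360°, λ=-10.78510336°, h=1671.6587 m

start: φ=47.372779°, λ=-10.782325°, h=1078.831 m
→ ECEF (a=6378206.400, f=1/294.978698214): X=4251737.6604, Y=-809703.0816, Z=4670520.0000
→ Helmert 7p (PV): X=4252338.3585, Y=-810031.1616, Z=4670726.0729
→ geod (Bowring, a=6378206.400): φ=47.36972360°, λ=-10.78510336°, h=1671.6587 m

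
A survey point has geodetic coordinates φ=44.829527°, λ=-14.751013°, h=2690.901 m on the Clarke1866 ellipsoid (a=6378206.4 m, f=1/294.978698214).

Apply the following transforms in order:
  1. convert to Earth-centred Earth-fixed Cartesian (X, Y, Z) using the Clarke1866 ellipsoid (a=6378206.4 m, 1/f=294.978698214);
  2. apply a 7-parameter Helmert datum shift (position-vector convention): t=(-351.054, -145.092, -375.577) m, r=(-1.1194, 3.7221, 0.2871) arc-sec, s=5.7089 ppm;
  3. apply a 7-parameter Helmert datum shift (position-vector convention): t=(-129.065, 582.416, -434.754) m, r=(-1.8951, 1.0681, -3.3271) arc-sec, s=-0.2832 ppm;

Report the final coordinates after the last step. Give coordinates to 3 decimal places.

start: φ=44.829527°, λ=-14.751013°, h=2690.901 m
→ ECEF (a=6378206.400, f=1/294.978698214): X=4383607.0290, Y=-1154190.2916, Z=4475626.6501
→ Helmert 7p (PV): X=4383363.3714, Y=-1154311.5818, Z=4475203.7841
→ Helmert 7p (PV): X=4383237.6196, Y=-1153758.4267, Z=4474755.6699

X=4383237.620 m, Y=-1153758.427 m, Z=4474755.670 m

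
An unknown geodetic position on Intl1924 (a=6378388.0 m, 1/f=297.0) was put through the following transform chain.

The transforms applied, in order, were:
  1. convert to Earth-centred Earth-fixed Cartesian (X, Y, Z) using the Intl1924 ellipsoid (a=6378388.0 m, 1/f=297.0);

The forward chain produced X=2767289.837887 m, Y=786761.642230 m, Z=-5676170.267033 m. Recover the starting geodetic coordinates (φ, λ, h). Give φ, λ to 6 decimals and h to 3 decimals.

start: X=2767289.8379, Y=786761.6422, Z=-5676170.2670 m
→ geod (Bowring, a=6378388.000): φ=-63.27738300°, λ=15.87085600°, h=2346.9300 m

φ=-63.277383°, λ=15.870856°, h=2346.930 m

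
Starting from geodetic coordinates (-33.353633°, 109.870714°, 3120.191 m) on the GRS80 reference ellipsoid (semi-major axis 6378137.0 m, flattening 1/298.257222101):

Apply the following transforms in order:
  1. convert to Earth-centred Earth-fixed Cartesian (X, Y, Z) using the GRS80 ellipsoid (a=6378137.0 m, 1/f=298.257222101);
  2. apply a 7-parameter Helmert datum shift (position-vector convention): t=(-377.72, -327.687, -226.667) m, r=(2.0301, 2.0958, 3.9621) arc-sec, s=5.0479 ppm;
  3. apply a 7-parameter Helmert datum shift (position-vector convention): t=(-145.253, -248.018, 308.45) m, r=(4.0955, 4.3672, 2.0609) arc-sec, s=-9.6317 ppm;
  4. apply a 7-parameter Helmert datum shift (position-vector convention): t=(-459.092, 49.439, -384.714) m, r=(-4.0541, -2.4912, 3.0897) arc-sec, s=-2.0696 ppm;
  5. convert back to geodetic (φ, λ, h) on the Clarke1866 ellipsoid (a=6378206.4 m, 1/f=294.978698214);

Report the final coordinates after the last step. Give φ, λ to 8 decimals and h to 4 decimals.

start: φ=-33.353633°, λ=109.870714°, h=3120.191 m
→ ECEF (a=6378137.000, f=1/298.257222101): X=-1813570.8450, Y=5017946.4794, Z=-3488501.1622
→ Helmert 7p (PV): X=-1814089.5548, Y=5017643.6205, Z=-3488677.6237
→ Helmert 7p (PV): X=-1814341.3328, Y=5017398.4176, Z=-3488197.5357
→ Helmert 7p (PV): X=-1814829.6975, Y=5017341.7353, Z=-3488695.5595
→ geod (Bowring, a=6378206.400): φ=-33.35776013°, λ=109.88563486°, h=3111.9316 m

φ=-33.35776013°, λ=109.88563486°, h=3111.9316 m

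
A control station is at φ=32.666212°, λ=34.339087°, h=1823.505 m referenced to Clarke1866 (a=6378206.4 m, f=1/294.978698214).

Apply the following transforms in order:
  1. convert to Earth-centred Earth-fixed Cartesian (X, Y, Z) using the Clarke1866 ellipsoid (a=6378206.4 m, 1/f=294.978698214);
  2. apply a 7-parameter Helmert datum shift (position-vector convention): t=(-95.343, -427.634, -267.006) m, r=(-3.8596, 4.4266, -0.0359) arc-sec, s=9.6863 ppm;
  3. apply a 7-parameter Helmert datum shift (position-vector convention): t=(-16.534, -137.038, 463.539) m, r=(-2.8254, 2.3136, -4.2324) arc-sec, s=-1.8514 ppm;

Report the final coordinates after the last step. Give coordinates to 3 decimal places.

X=4439297.102 m, Y=3032134.513 m, Z=3423637.156 m

start: φ=32.666212°, λ=34.339087°, h=1823.505 m
→ ECEF (a=6378206.400, f=1/294.978698214): X=4439199.5773, Y=3032656.3309, Z=3423657.1443
→ Helmert 7p (PV): X=4439221.2366, Y=3032321.3632, Z=3423271.2842
→ Helmert 7p (PV): X=4439297.1022, Y=3032134.5134, Z=3423637.1558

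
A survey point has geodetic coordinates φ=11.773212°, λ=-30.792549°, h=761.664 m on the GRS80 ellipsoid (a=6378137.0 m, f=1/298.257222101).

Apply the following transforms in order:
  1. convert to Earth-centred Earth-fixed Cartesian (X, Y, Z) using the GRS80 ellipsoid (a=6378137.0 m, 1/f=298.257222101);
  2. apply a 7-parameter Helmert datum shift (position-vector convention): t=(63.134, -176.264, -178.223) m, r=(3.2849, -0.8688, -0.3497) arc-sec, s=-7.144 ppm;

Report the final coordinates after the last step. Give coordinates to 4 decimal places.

X=5365128.5376 m, Y=-3197487.7303 m, Z=1292792.5181 m

start: φ=11.773212°, λ=-30.792549°, h=761.664 m
→ ECEF (a=6378137.000, f=1/298.257222101): X=5365114.5989, Y=-3197304.6201, Z=1293008.2991
→ Helmert 7p (PV): X=5365128.5376, Y=-3197487.7303, Z=1292792.5181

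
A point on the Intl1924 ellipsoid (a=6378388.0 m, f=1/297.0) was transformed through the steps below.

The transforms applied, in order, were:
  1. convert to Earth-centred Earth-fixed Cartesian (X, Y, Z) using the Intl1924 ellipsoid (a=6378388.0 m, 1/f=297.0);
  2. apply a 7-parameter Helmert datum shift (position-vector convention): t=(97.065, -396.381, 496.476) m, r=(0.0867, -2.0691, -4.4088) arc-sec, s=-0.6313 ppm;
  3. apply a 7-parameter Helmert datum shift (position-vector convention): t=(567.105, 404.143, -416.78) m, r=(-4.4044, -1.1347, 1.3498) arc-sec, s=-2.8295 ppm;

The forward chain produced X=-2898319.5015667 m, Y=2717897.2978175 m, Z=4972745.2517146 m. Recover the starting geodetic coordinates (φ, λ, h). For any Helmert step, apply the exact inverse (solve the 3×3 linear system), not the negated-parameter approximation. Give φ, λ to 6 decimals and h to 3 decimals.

start: X=-2898319.5016, Y=2717897.2978, Z=4972745.2517 m
→ Helmert⁻¹: X=-2898849.6674, Y=2717413.6196, Z=4973250.0757
→ Helmert⁻¹: X=-2898956.7697, Y=2717751.8430, Z=4972784.6769
→ geod (Bowring, a=6378388.000): φ=51.56049600°, λ=136.84782200°, h=175.7510 m

φ=51.560496°, λ=136.847822°, h=175.751 m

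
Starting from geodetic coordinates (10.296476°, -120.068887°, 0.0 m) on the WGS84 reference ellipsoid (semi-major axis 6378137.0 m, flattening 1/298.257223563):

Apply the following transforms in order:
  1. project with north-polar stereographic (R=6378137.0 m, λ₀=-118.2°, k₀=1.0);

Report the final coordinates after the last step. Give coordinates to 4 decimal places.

E=-347246.4365 m, N=-10642001.7588 m

start: φ=10.296476°, λ=-120.068887°, h=0.000 m
→ stereo (R=6378137.0, λ₀=-118.2°): E=-347246.4365, N=-10642001.7588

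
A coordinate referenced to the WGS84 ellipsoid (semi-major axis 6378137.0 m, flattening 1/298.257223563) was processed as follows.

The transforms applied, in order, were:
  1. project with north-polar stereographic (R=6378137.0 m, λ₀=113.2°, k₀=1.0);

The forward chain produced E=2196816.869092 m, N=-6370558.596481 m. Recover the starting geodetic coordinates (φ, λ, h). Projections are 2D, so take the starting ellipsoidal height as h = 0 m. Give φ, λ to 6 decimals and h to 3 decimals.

start: E=2196816.8691, N=-6370558.5965 m
→ stereo⁻¹: φ=34.30812900°, λ=132.22618900°

φ=34.308129°, λ=132.226189°, h=0.000 m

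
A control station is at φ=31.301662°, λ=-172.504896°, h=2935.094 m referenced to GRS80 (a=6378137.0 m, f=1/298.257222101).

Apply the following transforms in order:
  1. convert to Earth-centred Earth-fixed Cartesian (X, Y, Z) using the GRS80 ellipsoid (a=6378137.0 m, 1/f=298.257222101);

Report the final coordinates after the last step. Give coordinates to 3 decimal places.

X=-5410571.500 m, Y=-711844.903 m, Z=3296041.668 m

start: φ=31.301662°, λ=-172.504896°, h=2935.094 m
→ ECEF (a=6378137.000, f=1/298.257222101): X=-5410571.5001, Y=-711844.9027, Z=3296041.6682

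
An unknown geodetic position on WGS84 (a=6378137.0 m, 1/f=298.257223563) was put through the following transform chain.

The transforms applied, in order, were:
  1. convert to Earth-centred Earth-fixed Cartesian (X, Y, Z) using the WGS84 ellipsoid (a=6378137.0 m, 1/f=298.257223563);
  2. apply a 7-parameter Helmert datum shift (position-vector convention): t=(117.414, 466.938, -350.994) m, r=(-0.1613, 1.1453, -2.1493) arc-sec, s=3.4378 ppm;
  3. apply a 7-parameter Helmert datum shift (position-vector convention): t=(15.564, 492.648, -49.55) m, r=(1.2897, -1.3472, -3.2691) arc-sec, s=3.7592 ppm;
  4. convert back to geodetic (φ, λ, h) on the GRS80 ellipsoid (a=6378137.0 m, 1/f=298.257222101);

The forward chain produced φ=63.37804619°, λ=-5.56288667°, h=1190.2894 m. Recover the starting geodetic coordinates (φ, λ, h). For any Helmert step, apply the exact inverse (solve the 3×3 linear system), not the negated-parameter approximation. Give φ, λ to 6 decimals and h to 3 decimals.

φ=63.379946°, λ=-5.580102°, h=1485.015 m

start: φ=63.378046°, λ=-5.562887°, h=1190.289 m
→ ECEF (a=6378137.000, f=1/298.257222101): X=2852764.5943, Y=-277850.4893, Z=5680048.8247
→ Helmert⁻¹: X=2852779.8152, Y=-278261.3617, Z=5680060.1294
→ Helmert⁻¹: X=2852623.9576, Y=-278702.0590, Z=5680407.2168
→ geod (Bowring, a=6378137.000): φ=63.37994600°, λ=-5.58010200°, h=1485.0150 m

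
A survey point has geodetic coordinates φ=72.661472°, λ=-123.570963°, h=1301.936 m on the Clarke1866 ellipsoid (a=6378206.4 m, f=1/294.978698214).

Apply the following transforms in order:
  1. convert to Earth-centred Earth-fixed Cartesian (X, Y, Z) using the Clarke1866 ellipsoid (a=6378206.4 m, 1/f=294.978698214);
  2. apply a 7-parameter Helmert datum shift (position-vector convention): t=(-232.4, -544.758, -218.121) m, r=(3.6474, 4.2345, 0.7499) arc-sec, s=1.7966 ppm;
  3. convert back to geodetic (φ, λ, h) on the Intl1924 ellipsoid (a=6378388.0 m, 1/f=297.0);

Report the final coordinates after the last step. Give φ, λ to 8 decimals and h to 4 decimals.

φ=72.65496666°, λ=-123.56262443°, h=963.6334 m

start: φ=72.661472°, λ=-123.570963°, h=1301.936 m
→ ECEF (a=6378206.400, f=1/294.978698214): X=-1054562.1843, Y=-1588990.1833, Z=6067151.9159
→ Helmert 7p (PV): X=-1054666.1465, Y=-1589648.9163, Z=6066938.2465
→ geod (Bowring, a=6378388.000): φ=72.65496666°, λ=-123.56262443°, h=963.6334 m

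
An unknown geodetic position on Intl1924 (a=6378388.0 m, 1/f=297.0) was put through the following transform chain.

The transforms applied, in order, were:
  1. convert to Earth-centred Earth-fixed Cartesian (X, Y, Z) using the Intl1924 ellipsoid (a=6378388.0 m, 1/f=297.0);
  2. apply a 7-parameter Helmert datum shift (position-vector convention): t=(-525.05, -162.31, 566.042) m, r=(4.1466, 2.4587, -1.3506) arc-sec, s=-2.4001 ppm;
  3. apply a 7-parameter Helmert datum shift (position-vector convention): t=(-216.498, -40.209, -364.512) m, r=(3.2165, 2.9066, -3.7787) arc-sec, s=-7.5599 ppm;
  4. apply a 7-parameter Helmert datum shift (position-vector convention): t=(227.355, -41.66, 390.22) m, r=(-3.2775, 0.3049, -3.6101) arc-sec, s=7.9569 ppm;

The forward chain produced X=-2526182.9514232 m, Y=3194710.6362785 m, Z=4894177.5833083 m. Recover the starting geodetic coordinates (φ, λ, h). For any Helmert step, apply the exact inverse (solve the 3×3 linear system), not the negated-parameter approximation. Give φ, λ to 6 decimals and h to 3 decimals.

φ=50.419130°, λ=128.330066°, h=963.789 m

start: X=-2526182.9514, Y=3194710.6363, Z=4894177.5833 m
→ Helmert⁻¹: X=-2526453.3510, Y=3194604.8962, Z=4893795.4512
→ Helmert⁻¹: X=-2526383.4428, Y=3194699.2931, Z=4894111.5438
→ Helmert⁻¹: X=-2525943.7060, Y=3194951.1062, Z=4893462.9083
→ geod (Bowring, a=6378388.000): φ=50.41913000°, λ=128.33006600°, h=963.7890 m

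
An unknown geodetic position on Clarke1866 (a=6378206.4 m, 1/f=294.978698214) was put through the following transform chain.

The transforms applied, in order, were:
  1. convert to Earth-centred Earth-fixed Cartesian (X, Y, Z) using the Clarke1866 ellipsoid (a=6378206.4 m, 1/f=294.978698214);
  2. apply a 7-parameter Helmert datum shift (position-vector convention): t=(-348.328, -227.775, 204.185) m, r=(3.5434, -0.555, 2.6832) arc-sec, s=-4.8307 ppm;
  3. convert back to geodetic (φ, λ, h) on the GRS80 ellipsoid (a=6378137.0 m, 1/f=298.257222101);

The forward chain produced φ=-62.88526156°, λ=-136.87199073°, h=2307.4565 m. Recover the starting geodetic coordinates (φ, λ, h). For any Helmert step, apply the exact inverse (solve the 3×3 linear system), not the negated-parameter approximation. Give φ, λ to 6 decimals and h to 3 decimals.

start: φ=-62.885262°, λ=-136.871991°, h=2307.456 m
→ ECEF (a=6378137.000, f=1/298.257222101): X=-2128018.1890, Y=-1993316.3562, Z=-5656214.5668
→ Helmert⁻¹: X=-2127721.2871, Y=-1993167.7015, Z=-5656406.1109
→ geod (Bowring, a=6378206.400): φ=-62.89032000°, λ=-136.87013400°, h=2451.8560 m

φ=-62.890320°, λ=-136.870134°, h=2451.856 m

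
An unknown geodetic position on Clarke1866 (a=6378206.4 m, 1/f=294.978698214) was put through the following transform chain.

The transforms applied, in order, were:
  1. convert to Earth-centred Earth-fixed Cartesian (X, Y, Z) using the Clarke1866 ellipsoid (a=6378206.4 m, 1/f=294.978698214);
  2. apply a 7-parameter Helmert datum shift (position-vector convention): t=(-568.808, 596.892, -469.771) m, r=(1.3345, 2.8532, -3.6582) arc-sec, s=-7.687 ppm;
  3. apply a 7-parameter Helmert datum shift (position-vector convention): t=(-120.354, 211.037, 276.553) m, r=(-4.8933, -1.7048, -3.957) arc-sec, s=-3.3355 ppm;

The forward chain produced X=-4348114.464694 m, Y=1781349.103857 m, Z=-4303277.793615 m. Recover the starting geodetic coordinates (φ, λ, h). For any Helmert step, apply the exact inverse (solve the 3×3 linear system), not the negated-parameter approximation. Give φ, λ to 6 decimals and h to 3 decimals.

φ=-42.682021°, λ=157.729014°, h=2546.157 m

start: X=-4348114.4647, Y=1781349.1039, Z=-4303277.7936 m
→ Helmert⁻¹: X=-4348078.3522, Y=1781162.6874, Z=-4303490.5086
→ Helmert⁻¹: X=-4347515.0175, Y=1780474.5370, Z=-4303125.4725
→ geod (Bowring, a=6378206.400): φ=-42.68202100°, λ=157.72901400°, h=2546.1570 m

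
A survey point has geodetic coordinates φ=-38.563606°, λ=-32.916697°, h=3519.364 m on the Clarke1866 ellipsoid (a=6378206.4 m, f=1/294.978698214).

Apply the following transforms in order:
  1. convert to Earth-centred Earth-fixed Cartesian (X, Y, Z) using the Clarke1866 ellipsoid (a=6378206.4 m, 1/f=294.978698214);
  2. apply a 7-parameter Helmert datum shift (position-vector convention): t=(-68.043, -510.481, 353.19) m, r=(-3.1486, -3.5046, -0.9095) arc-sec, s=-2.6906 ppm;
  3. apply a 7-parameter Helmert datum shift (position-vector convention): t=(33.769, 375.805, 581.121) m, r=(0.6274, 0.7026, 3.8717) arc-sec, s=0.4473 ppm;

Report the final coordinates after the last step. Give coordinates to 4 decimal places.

X=4194460.0645 m, Y=-2715337.0910 m, Z=-3955517.7921 m

start: φ=-38.563606°, λ=-32.916697°, h=3519.364 m
→ ECEF (a=6378206.400, f=1/294.978698214): X=4194410.9940, Y=-2715220.3793, Z=-3956551.1444
→ Helmert 7p (PV): X=4194386.9178, Y=-2715802.4454, Z=-3956074.5954
→ Helmert 7p (PV): X=4194460.0645, Y=-2715337.0910, Z=-3955517.7921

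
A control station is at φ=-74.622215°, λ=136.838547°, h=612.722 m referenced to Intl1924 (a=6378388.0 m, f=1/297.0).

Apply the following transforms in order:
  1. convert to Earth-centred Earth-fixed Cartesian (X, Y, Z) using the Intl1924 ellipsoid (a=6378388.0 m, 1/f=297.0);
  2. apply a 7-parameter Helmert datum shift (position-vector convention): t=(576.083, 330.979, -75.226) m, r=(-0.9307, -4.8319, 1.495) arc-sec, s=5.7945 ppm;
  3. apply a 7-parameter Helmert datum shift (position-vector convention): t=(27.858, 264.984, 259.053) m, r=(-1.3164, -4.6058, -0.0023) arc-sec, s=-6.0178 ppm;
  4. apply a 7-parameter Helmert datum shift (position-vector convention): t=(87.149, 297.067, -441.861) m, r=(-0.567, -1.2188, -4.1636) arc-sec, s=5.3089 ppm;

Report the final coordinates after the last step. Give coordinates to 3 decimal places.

start: φ=-74.622215°, λ=136.838547°, h=612.722 m
→ ECEF (a=6378388.000, f=1/297.0): X=-1237774.3678, Y=1160781.4065, Z=-6128456.3402
→ Helmert 7p (PV): X=-1237070.3061, Y=1161082.4875, Z=-6128601.3111
→ Helmert 7p (PV): X=-1236898.1427, Y=1161301.3851, Z=-6128340.4106
→ Helmert 7p (PV): X=-1236757.9064, Y=1161612.7389, Z=-6128825.3074

X=-1236757.906 m, Y=1161612.739 m, Z=-6128825.307 m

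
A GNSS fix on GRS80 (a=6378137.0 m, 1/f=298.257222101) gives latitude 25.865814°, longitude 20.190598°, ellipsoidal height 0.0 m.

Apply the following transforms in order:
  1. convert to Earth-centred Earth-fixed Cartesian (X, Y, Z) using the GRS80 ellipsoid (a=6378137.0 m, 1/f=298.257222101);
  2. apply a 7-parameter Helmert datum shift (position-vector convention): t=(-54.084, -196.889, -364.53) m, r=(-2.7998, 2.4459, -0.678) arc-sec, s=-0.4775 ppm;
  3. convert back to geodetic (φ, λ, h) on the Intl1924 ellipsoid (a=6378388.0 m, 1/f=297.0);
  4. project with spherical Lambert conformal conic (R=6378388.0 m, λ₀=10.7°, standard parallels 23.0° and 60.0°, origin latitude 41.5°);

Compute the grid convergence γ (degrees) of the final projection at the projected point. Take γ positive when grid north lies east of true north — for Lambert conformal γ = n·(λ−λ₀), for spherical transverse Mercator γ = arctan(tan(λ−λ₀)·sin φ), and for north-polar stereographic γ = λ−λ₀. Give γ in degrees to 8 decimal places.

6.40417536

start: φ=25.865814°, λ=20.190598°, h=0.000 m
→ ECEF (a=6378137.000, f=1/298.257222101): X=5389925.3071, Y=1982102.2454, Z=2765692.8013
→ Helmert 7p (PV): X=5389907.9603, Y=1981924.2340, Z=2765236.1320
→ geod (Bowring, a=6378388.000): φ=25.86305691°, λ=20.18899084°, h=-502.8109 m
→ into lcc (λ₀=10.7°): φ=25.86305691°, λ−λ₀=9.48899084°
convergence γ = 6.40417536°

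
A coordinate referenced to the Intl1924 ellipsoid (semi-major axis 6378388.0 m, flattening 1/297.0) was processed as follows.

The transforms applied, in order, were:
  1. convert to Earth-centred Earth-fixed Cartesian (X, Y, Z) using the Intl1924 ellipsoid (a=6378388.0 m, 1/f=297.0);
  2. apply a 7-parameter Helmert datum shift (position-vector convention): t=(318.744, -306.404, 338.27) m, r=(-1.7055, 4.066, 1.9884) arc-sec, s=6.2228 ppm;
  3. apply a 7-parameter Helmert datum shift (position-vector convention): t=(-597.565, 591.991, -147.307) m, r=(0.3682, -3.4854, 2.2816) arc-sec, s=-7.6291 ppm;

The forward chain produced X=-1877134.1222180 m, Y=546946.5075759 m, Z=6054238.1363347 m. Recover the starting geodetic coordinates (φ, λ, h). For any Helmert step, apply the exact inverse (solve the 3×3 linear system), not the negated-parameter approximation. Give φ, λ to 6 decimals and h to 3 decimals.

φ=72.217380°, λ=163.761103°, h=2910.867 m

start: X=-1877134.1222, Y=546946.5076, Z=6054238.1363 m
→ Helmert⁻¹: X=-1876442.5232, Y=546390.2488, Z=6054462.3654
→ Helmert⁻¹: X=-1876863.6595, Y=546661.2860, Z=6054053.9444
→ geod (Bowring, a=6378388.000): φ=72.21738000°, λ=163.76110300°, h=2910.8670 m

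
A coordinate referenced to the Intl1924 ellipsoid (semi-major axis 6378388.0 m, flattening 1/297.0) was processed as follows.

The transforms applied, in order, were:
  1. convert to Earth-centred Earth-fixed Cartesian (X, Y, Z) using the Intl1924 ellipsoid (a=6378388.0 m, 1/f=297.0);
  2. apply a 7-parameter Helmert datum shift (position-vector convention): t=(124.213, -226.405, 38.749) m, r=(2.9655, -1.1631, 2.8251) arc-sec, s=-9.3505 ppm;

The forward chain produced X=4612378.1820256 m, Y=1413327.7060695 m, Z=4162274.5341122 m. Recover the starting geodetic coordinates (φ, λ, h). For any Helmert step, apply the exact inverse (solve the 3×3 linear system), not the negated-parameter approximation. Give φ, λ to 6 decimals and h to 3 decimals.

φ=40.978829°, λ=17.038960°, h=2301.463 m

start: X=4612378.1820, Y=1413327.7061, Z=4162274.5341 m
→ Helmert⁻¹: X=4612339.9274, Y=1413563.9968, Z=4162228.3731
→ geod (Bowring, a=6378388.000): φ=40.97882900°, λ=17.03896000°, h=2301.4630 m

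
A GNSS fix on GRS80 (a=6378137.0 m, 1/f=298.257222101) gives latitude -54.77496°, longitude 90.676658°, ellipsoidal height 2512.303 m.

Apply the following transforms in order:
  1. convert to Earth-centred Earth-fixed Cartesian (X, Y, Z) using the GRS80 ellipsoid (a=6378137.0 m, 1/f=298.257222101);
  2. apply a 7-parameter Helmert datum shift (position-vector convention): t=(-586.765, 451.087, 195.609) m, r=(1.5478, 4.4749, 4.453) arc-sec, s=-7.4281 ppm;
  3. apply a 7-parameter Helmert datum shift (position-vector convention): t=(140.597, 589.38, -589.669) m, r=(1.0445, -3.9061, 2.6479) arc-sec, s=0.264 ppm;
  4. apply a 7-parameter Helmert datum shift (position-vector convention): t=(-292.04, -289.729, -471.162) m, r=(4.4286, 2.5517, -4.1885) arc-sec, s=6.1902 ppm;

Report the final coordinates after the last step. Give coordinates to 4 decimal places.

X=-44429.0011 m, Y=3689201.4846 m, Z=-5189760.3817 m

start: φ=-54.774960°, λ=90.676658°, h=2512.303 m
→ ECEF (a=6378137.000, f=1/298.257222101): X=-43560.2602, Y=3688278.3137, Z=-5189026.4314
→ Helmert 7p (PV): X=-44338.9011, Y=3688740.0012, Z=-5188763.6563
→ Helmert 7p (PV): X=-44147.4083, Y=3689356.0612, Z=-5189336.8555
→ Helmert 7p (PV): X=-44429.0011, Y=3689201.4846, Z=-5189760.3817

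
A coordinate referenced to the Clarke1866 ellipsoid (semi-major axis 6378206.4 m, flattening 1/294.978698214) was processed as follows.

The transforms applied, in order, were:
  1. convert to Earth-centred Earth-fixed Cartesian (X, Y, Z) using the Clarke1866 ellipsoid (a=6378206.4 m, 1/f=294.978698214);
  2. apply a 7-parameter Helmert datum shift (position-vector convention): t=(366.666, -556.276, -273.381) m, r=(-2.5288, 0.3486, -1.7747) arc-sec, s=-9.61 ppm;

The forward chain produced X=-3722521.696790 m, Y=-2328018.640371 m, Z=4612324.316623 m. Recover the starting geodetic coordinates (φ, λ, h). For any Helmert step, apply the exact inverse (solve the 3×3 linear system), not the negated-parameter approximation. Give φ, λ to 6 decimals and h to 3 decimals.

φ=46.606583°, λ=-147.986280°, h=1352.926 m

start: X=-3722521.6968, Y=-2328018.6404, Z=4612324.3166 m
→ Helmert⁻¹: X=-3722911.9093, Y=-2327573.3138, Z=4612607.1972
→ geod (Bowring, a=6378206.400): φ=46.60658300°, λ=-147.98628000°, h=1352.9260 m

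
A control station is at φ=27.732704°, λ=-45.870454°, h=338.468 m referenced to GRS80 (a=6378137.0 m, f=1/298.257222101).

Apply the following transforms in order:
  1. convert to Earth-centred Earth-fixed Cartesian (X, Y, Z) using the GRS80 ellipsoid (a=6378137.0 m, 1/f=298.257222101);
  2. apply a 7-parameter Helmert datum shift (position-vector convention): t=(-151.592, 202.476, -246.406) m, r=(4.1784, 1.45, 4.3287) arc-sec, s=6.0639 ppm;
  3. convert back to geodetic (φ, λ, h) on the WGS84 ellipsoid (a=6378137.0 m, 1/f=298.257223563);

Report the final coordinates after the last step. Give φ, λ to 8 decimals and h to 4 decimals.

start: φ=27.732704°, λ=-45.870454°, h=338.468 m
→ ECEF (a=6378137.000, f=1/298.257222101): X=3933904.8484, Y=-4055288.3128, Z=2950476.6307
→ Helmert 7p (PV): X=3933882.9579, Y=-4055087.6393, Z=2950138.3110
→ geod (Bowring, a=6378137.000): φ=27.73067056°, λ=-45.86919633°, h=40.0548 m

φ=27.73067056°, λ=-45.86919633°, h=40.0548 m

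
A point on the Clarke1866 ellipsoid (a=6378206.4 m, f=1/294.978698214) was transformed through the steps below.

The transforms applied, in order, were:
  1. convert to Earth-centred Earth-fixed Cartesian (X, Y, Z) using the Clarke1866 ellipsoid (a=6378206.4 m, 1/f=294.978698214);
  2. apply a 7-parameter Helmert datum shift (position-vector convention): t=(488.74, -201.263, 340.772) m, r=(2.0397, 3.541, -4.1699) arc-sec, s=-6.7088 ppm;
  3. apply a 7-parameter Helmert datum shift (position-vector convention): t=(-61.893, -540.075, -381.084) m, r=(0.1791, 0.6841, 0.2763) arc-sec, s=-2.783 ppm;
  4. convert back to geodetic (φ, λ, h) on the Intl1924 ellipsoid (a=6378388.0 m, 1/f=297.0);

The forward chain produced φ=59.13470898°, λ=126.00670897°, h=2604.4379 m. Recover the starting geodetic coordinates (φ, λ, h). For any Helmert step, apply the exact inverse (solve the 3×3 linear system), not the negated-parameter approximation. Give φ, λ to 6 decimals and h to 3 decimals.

start: φ=59.134709°, λ=126.006709°, h=2604.438 m
→ ECEF (a=6378388.000, f=1/297.0): X=-1929257.4077, Y=2654741.2593, Z=5454001.7341
→ Helmert⁻¹: X=-1929215.4169, Y=2655296.0443, Z=5454389.2936
→ Helmert⁻¹: X=-1929864.4185, Y=2655530.0414, Z=5454025.7216
→ geod (Bowring, a=6378206.400): φ=59.12831700°, λ=126.00718600°, h=3424.9700 m

φ=59.128317°, λ=126.007186°, h=3424.970 m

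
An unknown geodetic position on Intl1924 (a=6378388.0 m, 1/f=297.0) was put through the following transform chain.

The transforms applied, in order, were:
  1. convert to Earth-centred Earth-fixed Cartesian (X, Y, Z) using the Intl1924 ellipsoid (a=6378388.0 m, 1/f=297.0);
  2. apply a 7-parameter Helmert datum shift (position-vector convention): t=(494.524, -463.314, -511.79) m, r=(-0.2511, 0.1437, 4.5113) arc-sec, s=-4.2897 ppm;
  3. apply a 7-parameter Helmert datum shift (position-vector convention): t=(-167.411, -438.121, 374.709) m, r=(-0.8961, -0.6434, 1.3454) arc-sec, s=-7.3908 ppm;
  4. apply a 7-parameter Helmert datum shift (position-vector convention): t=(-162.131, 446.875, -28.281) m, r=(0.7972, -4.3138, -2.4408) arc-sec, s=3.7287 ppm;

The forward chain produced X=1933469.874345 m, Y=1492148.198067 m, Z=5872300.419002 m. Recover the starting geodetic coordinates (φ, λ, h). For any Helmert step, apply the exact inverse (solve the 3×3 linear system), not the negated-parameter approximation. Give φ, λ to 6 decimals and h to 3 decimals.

φ=67.552581°, λ=37.666739°, h=125.167 m

start: X=1933469.8743, Y=1492148.1981, Z=5872300.4190 m
→ Helmert⁻¹: X=1933729.9550, Y=1491741.3394, Z=5872260.5966
→ Helmert⁻¹: X=1933939.7082, Y=1492152.3643, Z=5871929.7359
→ Helmert⁻¹: X=1933482.0316, Y=1492572.6442, Z=5872469.8810
→ geod (Bowring, a=6378388.000): φ=67.55258100°, λ=37.66673900°, h=125.1670 m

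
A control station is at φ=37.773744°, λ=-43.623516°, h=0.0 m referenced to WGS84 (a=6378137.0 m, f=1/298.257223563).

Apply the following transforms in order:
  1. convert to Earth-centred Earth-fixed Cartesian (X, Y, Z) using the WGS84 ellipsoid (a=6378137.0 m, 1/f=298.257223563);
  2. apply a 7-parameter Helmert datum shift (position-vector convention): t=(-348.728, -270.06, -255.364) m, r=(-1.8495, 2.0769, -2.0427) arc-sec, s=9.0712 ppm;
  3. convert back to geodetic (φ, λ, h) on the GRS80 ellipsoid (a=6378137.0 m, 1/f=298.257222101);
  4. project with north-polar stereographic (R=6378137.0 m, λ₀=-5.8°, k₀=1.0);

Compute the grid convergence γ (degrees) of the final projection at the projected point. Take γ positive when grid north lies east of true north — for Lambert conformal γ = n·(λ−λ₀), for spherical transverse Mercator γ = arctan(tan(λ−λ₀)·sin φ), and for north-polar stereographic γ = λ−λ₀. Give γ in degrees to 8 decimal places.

-37.82844059

start: φ=37.773744°, λ=-43.623516°, h=0.000 m
→ ECEF (a=6378137.000, f=1/298.257223563): X=3654082.8829, Y=-3482597.0223, Z=3885624.0724
→ Helmert 7p (PV): X=3653771.9375, Y=-3482900.0202, Z=3885398.3894
→ geod (Bowring, a=6378137.000): φ=37.77222521°, λ=-43.62844059°, h=-150.9078 m
→ into stereo (λ₀=-5.8°): φ=37.77222521°, λ−λ₀=-37.82844059°
convergence γ = -37.82844059°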